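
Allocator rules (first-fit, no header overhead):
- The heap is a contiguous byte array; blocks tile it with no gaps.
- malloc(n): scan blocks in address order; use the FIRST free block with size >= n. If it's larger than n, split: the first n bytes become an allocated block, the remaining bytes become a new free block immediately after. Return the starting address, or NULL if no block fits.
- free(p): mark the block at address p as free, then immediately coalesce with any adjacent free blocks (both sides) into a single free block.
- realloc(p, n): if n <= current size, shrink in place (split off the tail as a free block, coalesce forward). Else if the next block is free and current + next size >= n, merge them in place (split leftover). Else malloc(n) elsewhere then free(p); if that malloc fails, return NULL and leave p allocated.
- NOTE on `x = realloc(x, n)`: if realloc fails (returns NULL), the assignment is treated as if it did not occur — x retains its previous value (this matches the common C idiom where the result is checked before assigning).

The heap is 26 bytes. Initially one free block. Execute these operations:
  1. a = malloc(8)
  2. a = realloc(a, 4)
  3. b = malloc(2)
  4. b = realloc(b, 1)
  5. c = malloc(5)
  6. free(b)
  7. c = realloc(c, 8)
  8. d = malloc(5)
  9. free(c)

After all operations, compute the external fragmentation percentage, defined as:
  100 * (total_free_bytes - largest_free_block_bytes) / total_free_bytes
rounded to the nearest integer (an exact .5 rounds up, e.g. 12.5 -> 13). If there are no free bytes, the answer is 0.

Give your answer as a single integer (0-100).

Op 1: a = malloc(8) -> a = 0; heap: [0-7 ALLOC][8-25 FREE]
Op 2: a = realloc(a, 4) -> a = 0; heap: [0-3 ALLOC][4-25 FREE]
Op 3: b = malloc(2) -> b = 4; heap: [0-3 ALLOC][4-5 ALLOC][6-25 FREE]
Op 4: b = realloc(b, 1) -> b = 4; heap: [0-3 ALLOC][4-4 ALLOC][5-25 FREE]
Op 5: c = malloc(5) -> c = 5; heap: [0-3 ALLOC][4-4 ALLOC][5-9 ALLOC][10-25 FREE]
Op 6: free(b) -> (freed b); heap: [0-3 ALLOC][4-4 FREE][5-9 ALLOC][10-25 FREE]
Op 7: c = realloc(c, 8) -> c = 5; heap: [0-3 ALLOC][4-4 FREE][5-12 ALLOC][13-25 FREE]
Op 8: d = malloc(5) -> d = 13; heap: [0-3 ALLOC][4-4 FREE][5-12 ALLOC][13-17 ALLOC][18-25 FREE]
Op 9: free(c) -> (freed c); heap: [0-3 ALLOC][4-12 FREE][13-17 ALLOC][18-25 FREE]
Free blocks: [9 8] total_free=17 largest=9 -> 100*(17-9)/17 = 800/17 ≈ 47.059 -> rounds to 47

Answer: 47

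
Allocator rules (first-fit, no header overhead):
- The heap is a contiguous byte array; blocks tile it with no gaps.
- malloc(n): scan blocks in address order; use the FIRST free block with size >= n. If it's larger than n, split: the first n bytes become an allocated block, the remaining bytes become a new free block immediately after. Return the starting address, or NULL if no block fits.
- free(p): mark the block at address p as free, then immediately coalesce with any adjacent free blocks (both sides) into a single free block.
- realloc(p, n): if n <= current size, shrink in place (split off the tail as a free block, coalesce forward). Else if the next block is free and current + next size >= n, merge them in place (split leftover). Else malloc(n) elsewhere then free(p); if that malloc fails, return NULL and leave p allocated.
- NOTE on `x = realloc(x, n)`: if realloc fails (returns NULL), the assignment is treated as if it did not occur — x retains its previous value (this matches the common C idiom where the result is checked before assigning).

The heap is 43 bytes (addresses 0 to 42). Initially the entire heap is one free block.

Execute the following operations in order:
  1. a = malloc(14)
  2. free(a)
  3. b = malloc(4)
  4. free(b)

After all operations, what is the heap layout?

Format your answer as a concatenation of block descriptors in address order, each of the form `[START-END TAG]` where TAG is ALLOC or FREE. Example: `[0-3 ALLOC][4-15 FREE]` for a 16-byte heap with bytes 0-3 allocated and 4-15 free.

Op 1: a = malloc(14) -> a = 0; heap: [0-13 ALLOC][14-42 FREE]
Op 2: free(a) -> (freed a); heap: [0-42 FREE]
Op 3: b = malloc(4) -> b = 0; heap: [0-3 ALLOC][4-42 FREE]
Op 4: free(b) -> (freed b); heap: [0-42 FREE]

Answer: [0-42 FREE]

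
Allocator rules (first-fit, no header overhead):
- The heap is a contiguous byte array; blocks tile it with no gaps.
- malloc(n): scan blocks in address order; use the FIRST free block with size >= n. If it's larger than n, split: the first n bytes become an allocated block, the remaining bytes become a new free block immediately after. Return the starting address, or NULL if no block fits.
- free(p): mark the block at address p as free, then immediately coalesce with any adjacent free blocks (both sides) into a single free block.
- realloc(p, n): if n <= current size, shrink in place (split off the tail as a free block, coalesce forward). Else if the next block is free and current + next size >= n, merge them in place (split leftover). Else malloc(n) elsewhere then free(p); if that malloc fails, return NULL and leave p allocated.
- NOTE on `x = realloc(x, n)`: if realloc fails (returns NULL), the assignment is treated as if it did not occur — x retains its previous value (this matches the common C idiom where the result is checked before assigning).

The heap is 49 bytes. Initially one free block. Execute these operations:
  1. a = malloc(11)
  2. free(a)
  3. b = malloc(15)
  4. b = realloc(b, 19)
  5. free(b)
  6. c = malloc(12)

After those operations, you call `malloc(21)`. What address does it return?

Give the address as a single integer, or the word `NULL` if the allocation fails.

Op 1: a = malloc(11) -> a = 0; heap: [0-10 ALLOC][11-48 FREE]
Op 2: free(a) -> (freed a); heap: [0-48 FREE]
Op 3: b = malloc(15) -> b = 0; heap: [0-14 ALLOC][15-48 FREE]
Op 4: b = realloc(b, 19) -> b = 0; heap: [0-18 ALLOC][19-48 FREE]
Op 5: free(b) -> (freed b); heap: [0-48 FREE]
Op 6: c = malloc(12) -> c = 0; heap: [0-11 ALLOC][12-48 FREE]
malloc(21): first-fit scan over [0-11 ALLOC][12-48 FREE] -> 12

Answer: 12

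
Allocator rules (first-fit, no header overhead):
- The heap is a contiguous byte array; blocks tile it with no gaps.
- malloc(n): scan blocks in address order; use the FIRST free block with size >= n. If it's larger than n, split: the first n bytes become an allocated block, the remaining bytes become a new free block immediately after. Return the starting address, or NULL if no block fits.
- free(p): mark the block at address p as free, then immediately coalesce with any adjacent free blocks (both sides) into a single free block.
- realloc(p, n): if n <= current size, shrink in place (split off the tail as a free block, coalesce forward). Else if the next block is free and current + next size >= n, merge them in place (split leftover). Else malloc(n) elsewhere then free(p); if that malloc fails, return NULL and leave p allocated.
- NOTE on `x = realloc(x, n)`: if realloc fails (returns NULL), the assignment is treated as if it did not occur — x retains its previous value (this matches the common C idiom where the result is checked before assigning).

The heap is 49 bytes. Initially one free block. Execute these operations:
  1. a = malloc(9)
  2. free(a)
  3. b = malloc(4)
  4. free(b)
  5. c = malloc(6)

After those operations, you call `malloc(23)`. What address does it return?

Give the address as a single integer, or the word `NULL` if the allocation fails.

Op 1: a = malloc(9) -> a = 0; heap: [0-8 ALLOC][9-48 FREE]
Op 2: free(a) -> (freed a); heap: [0-48 FREE]
Op 3: b = malloc(4) -> b = 0; heap: [0-3 ALLOC][4-48 FREE]
Op 4: free(b) -> (freed b); heap: [0-48 FREE]
Op 5: c = malloc(6) -> c = 0; heap: [0-5 ALLOC][6-48 FREE]
malloc(23): first-fit scan over [0-5 ALLOC][6-48 FREE] -> 6

Answer: 6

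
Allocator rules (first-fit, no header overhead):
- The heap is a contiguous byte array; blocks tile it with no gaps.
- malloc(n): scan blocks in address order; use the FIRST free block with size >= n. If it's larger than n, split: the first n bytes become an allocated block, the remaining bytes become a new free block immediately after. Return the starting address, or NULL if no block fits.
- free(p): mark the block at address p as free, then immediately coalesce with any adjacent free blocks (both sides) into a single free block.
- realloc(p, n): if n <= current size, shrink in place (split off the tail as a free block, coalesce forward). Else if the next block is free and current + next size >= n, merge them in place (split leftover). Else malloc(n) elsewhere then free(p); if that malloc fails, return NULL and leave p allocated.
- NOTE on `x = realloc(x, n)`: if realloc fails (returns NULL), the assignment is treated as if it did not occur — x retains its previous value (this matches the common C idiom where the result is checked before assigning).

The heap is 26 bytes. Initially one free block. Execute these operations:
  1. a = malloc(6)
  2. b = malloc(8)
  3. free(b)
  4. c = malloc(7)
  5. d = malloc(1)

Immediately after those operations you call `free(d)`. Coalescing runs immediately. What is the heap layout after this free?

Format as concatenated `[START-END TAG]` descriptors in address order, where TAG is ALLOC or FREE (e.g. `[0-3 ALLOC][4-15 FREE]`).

Op 1: a = malloc(6) -> a = 0; heap: [0-5 ALLOC][6-25 FREE]
Op 2: b = malloc(8) -> b = 6; heap: [0-5 ALLOC][6-13 ALLOC][14-25 FREE]
Op 3: free(b) -> (freed b); heap: [0-5 ALLOC][6-25 FREE]
Op 4: c = malloc(7) -> c = 6; heap: [0-5 ALLOC][6-12 ALLOC][13-25 FREE]
Op 5: d = malloc(1) -> d = 13; heap: [0-5 ALLOC][6-12 ALLOC][13-13 ALLOC][14-25 FREE]
free(d): d = 13 -> block [13-13 ALLOC]; mark free, coalesce with adjacent free neighbors -> [0-5 ALLOC][6-12 ALLOC][13-25 FREE]

Answer: [0-5 ALLOC][6-12 ALLOC][13-25 FREE]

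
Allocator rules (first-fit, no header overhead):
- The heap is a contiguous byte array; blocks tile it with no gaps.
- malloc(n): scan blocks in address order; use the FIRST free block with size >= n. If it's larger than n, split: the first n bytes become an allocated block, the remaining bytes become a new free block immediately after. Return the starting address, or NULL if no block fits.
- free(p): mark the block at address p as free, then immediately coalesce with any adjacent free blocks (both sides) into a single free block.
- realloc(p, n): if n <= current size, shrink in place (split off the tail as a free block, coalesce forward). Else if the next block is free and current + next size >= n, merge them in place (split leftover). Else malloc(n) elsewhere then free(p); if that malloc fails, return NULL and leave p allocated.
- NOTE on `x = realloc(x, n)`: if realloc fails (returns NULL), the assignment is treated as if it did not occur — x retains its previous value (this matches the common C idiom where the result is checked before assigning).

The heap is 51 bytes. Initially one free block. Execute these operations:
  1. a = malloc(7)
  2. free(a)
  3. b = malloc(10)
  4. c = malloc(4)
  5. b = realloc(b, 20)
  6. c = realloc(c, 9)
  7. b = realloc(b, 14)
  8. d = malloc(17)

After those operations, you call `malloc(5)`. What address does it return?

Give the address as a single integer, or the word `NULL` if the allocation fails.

Op 1: a = malloc(7) -> a = 0; heap: [0-6 ALLOC][7-50 FREE]
Op 2: free(a) -> (freed a); heap: [0-50 FREE]
Op 3: b = malloc(10) -> b = 0; heap: [0-9 ALLOC][10-50 FREE]
Op 4: c = malloc(4) -> c = 10; heap: [0-9 ALLOC][10-13 ALLOC][14-50 FREE]
Op 5: b = realloc(b, 20) -> b = 14; heap: [0-9 FREE][10-13 ALLOC][14-33 ALLOC][34-50 FREE]
Op 6: c = realloc(c, 9) -> c = 0; heap: [0-8 ALLOC][9-13 FREE][14-33 ALLOC][34-50 FREE]
Op 7: b = realloc(b, 14) -> b = 14; heap: [0-8 ALLOC][9-13 FREE][14-27 ALLOC][28-50 FREE]
Op 8: d = malloc(17) -> d = 28; heap: [0-8 ALLOC][9-13 FREE][14-27 ALLOC][28-44 ALLOC][45-50 FREE]
malloc(5): first-fit scan over [0-8 ALLOC][9-13 FREE][14-27 ALLOC][28-44 ALLOC][45-50 FREE] -> 9

Answer: 9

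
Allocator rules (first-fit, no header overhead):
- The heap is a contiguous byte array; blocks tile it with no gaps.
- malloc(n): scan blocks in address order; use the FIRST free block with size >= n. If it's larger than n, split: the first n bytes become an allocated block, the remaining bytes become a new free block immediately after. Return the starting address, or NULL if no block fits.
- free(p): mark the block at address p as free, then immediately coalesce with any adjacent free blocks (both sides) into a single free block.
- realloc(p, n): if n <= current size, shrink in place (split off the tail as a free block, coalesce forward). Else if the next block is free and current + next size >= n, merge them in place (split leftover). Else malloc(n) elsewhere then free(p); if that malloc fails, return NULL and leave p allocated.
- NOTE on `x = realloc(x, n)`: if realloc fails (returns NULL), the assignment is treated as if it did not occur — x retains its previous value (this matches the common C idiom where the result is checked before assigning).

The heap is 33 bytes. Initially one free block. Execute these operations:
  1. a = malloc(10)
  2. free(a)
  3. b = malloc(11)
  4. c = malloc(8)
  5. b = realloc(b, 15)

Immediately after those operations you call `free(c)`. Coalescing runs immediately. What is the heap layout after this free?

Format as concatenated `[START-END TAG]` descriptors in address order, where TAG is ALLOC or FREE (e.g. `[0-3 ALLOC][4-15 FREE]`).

Op 1: a = malloc(10) -> a = 0; heap: [0-9 ALLOC][10-32 FREE]
Op 2: free(a) -> (freed a); heap: [0-32 FREE]
Op 3: b = malloc(11) -> b = 0; heap: [0-10 ALLOC][11-32 FREE]
Op 4: c = malloc(8) -> c = 11; heap: [0-10 ALLOC][11-18 ALLOC][19-32 FREE]
Op 5: b = realloc(b, 15) -> NULL (b unchanged); heap: [0-10 ALLOC][11-18 ALLOC][19-32 FREE]
free(c): c = 11 -> block [11-18 ALLOC]; mark free, coalesce with adjacent free neighbors -> [0-10 ALLOC][11-32 FREE]

Answer: [0-10 ALLOC][11-32 FREE]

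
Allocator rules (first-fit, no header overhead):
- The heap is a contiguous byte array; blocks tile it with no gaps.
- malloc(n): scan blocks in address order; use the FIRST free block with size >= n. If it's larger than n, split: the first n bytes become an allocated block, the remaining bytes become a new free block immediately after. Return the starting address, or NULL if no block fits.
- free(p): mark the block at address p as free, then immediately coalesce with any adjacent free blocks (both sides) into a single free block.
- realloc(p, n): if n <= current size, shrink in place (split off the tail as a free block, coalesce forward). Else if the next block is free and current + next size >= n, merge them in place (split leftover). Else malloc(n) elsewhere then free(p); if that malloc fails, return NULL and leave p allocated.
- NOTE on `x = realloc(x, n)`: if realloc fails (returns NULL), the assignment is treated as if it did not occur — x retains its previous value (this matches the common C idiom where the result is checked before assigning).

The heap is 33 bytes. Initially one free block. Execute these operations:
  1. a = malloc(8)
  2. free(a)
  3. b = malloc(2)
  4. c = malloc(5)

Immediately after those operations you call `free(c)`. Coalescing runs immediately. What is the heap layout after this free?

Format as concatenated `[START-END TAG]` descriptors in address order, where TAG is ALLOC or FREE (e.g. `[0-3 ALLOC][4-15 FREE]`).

Answer: [0-1 ALLOC][2-32 FREE]

Derivation:
Op 1: a = malloc(8) -> a = 0; heap: [0-7 ALLOC][8-32 FREE]
Op 2: free(a) -> (freed a); heap: [0-32 FREE]
Op 3: b = malloc(2) -> b = 0; heap: [0-1 ALLOC][2-32 FREE]
Op 4: c = malloc(5) -> c = 2; heap: [0-1 ALLOC][2-6 ALLOC][7-32 FREE]
free(c): c = 2 -> block [2-6 ALLOC]; mark free, coalesce with adjacent free neighbors -> [0-1 ALLOC][2-32 FREE]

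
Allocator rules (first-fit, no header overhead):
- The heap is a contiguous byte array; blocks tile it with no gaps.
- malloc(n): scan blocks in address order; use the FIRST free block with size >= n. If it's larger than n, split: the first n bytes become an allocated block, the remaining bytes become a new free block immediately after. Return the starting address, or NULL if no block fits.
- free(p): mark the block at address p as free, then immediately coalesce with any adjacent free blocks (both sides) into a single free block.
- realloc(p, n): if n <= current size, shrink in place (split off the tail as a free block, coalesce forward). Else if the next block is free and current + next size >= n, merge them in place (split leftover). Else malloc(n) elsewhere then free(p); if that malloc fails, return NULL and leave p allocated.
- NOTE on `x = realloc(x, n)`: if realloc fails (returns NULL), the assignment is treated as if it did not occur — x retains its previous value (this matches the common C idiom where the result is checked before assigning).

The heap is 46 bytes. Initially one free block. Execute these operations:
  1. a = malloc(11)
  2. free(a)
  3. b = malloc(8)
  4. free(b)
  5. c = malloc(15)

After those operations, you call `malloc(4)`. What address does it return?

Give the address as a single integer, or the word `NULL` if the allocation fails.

Op 1: a = malloc(11) -> a = 0; heap: [0-10 ALLOC][11-45 FREE]
Op 2: free(a) -> (freed a); heap: [0-45 FREE]
Op 3: b = malloc(8) -> b = 0; heap: [0-7 ALLOC][8-45 FREE]
Op 4: free(b) -> (freed b); heap: [0-45 FREE]
Op 5: c = malloc(15) -> c = 0; heap: [0-14 ALLOC][15-45 FREE]
malloc(4): first-fit scan over [0-14 ALLOC][15-45 FREE] -> 15

Answer: 15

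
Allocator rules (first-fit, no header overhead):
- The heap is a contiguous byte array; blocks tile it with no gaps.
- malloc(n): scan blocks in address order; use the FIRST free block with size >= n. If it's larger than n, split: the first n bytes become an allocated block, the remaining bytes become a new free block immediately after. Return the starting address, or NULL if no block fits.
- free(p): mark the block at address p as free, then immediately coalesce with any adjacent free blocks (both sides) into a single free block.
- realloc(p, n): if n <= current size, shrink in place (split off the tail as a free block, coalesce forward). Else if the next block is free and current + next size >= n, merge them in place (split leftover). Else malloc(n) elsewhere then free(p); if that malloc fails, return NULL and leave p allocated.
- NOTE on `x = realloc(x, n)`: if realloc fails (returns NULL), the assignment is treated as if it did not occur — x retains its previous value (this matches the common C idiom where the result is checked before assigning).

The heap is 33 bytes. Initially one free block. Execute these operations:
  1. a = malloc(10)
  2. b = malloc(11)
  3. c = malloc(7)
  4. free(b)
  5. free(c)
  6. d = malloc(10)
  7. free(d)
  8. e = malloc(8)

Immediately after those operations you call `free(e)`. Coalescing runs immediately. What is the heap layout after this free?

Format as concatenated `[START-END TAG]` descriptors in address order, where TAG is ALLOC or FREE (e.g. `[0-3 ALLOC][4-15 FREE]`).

Op 1: a = malloc(10) -> a = 0; heap: [0-9 ALLOC][10-32 FREE]
Op 2: b = malloc(11) -> b = 10; heap: [0-9 ALLOC][10-20 ALLOC][21-32 FREE]
Op 3: c = malloc(7) -> c = 21; heap: [0-9 ALLOC][10-20 ALLOC][21-27 ALLOC][28-32 FREE]
Op 4: free(b) -> (freed b); heap: [0-9 ALLOC][10-20 FREE][21-27 ALLOC][28-32 FREE]
Op 5: free(c) -> (freed c); heap: [0-9 ALLOC][10-32 FREE]
Op 6: d = malloc(10) -> d = 10; heap: [0-9 ALLOC][10-19 ALLOC][20-32 FREE]
Op 7: free(d) -> (freed d); heap: [0-9 ALLOC][10-32 FREE]
Op 8: e = malloc(8) -> e = 10; heap: [0-9 ALLOC][10-17 ALLOC][18-32 FREE]
free(e): e = 10 -> block [10-17 ALLOC]; mark free, coalesce with adjacent free neighbors -> [0-9 ALLOC][10-32 FREE]

Answer: [0-9 ALLOC][10-32 FREE]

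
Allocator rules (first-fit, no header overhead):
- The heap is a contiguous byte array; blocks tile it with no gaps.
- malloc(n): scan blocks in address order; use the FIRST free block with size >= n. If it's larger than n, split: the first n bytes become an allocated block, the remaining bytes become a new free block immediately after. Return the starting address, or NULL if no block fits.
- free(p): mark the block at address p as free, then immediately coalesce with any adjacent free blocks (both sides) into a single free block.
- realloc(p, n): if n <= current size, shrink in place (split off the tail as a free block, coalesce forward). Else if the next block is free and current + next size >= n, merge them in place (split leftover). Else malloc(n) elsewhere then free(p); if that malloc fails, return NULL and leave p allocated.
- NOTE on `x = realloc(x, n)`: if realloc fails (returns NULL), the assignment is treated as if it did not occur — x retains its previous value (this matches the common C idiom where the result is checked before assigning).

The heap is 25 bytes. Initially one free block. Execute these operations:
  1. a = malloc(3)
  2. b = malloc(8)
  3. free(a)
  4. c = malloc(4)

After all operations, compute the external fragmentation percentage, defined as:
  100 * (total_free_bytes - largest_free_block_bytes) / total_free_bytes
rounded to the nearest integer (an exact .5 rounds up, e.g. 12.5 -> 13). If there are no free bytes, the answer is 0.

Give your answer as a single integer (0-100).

Op 1: a = malloc(3) -> a = 0; heap: [0-2 ALLOC][3-24 FREE]
Op 2: b = malloc(8) -> b = 3; heap: [0-2 ALLOC][3-10 ALLOC][11-24 FREE]
Op 3: free(a) -> (freed a); heap: [0-2 FREE][3-10 ALLOC][11-24 FREE]
Op 4: c = malloc(4) -> c = 11; heap: [0-2 FREE][3-10 ALLOC][11-14 ALLOC][15-24 FREE]
Free blocks: [3 10] total_free=13 largest=10 -> 100*(13-10)/13 = 300/13 ≈ 23.077 -> rounds to 23

Answer: 23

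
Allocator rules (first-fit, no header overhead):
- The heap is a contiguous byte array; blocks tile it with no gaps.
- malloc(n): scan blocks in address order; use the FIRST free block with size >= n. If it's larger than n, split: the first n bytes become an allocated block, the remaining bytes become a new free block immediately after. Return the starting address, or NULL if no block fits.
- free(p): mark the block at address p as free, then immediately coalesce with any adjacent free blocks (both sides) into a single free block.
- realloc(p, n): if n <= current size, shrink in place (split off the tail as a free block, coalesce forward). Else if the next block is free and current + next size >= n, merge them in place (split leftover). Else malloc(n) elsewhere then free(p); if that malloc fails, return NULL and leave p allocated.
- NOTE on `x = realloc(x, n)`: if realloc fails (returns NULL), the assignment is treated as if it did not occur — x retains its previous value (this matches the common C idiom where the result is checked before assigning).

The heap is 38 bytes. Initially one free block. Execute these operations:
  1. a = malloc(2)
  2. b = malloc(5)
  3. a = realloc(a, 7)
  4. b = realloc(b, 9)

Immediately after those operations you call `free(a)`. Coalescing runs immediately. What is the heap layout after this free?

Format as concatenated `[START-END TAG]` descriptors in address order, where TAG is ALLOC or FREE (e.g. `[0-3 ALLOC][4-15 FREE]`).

Op 1: a = malloc(2) -> a = 0; heap: [0-1 ALLOC][2-37 FREE]
Op 2: b = malloc(5) -> b = 2; heap: [0-1 ALLOC][2-6 ALLOC][7-37 FREE]
Op 3: a = realloc(a, 7) -> a = 7; heap: [0-1 FREE][2-6 ALLOC][7-13 ALLOC][14-37 FREE]
Op 4: b = realloc(b, 9) -> b = 14; heap: [0-6 FREE][7-13 ALLOC][14-22 ALLOC][23-37 FREE]
free(a): a = 7 -> block [7-13 ALLOC]; mark free, coalesce with adjacent free neighbors -> [0-13 FREE][14-22 ALLOC][23-37 FREE]

Answer: [0-13 FREE][14-22 ALLOC][23-37 FREE]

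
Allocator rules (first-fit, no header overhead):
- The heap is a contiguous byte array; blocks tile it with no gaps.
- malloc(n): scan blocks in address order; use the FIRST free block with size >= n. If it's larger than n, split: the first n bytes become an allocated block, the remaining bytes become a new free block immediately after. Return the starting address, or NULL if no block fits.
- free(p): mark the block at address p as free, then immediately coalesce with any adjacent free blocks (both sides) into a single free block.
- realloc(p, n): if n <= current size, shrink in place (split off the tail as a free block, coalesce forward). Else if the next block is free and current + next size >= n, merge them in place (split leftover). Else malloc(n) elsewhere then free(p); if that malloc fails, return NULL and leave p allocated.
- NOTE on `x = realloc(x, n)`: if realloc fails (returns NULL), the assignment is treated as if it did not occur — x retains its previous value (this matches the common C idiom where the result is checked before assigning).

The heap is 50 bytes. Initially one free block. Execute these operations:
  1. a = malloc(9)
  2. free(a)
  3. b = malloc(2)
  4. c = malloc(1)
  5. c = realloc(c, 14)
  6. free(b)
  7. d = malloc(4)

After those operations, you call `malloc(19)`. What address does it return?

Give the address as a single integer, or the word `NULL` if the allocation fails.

Answer: 20

Derivation:
Op 1: a = malloc(9) -> a = 0; heap: [0-8 ALLOC][9-49 FREE]
Op 2: free(a) -> (freed a); heap: [0-49 FREE]
Op 3: b = malloc(2) -> b = 0; heap: [0-1 ALLOC][2-49 FREE]
Op 4: c = malloc(1) -> c = 2; heap: [0-1 ALLOC][2-2 ALLOC][3-49 FREE]
Op 5: c = realloc(c, 14) -> c = 2; heap: [0-1 ALLOC][2-15 ALLOC][16-49 FREE]
Op 6: free(b) -> (freed b); heap: [0-1 FREE][2-15 ALLOC][16-49 FREE]
Op 7: d = malloc(4) -> d = 16; heap: [0-1 FREE][2-15 ALLOC][16-19 ALLOC][20-49 FREE]
malloc(19): first-fit scan over [0-1 FREE][2-15 ALLOC][16-19 ALLOC][20-49 FREE] -> 20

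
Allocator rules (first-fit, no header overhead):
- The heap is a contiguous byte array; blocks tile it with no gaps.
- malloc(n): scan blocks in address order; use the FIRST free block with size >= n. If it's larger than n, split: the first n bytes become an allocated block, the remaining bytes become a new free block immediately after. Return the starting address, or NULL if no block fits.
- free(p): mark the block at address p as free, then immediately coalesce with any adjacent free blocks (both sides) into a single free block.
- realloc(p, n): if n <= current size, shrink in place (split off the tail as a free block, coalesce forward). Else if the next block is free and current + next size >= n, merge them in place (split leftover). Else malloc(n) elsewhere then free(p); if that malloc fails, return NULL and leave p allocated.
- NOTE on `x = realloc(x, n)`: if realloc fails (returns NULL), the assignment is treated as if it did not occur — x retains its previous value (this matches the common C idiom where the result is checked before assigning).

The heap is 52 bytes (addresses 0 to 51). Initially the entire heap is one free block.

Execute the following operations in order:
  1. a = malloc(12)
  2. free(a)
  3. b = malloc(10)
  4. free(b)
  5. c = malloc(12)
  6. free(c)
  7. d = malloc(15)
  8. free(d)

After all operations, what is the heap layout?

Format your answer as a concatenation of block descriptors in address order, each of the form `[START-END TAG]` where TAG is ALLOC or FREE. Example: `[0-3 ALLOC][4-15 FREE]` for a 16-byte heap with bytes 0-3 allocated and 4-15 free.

Answer: [0-51 FREE]

Derivation:
Op 1: a = malloc(12) -> a = 0; heap: [0-11 ALLOC][12-51 FREE]
Op 2: free(a) -> (freed a); heap: [0-51 FREE]
Op 3: b = malloc(10) -> b = 0; heap: [0-9 ALLOC][10-51 FREE]
Op 4: free(b) -> (freed b); heap: [0-51 FREE]
Op 5: c = malloc(12) -> c = 0; heap: [0-11 ALLOC][12-51 FREE]
Op 6: free(c) -> (freed c); heap: [0-51 FREE]
Op 7: d = malloc(15) -> d = 0; heap: [0-14 ALLOC][15-51 FREE]
Op 8: free(d) -> (freed d); heap: [0-51 FREE]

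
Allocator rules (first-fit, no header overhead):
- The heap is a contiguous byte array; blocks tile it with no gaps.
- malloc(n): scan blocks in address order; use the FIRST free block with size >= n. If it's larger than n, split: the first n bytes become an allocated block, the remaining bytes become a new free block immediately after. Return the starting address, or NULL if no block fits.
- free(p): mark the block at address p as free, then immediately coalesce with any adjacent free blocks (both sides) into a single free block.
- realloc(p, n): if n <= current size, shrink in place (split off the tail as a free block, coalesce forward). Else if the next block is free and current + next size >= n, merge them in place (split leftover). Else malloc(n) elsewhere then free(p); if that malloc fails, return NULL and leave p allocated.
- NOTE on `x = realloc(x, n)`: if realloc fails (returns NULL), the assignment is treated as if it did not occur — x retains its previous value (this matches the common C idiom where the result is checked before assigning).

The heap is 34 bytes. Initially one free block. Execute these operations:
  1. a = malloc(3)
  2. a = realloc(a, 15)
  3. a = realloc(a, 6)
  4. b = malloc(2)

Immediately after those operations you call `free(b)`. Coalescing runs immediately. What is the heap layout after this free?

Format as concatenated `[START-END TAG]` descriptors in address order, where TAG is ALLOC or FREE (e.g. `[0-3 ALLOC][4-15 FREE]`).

Op 1: a = malloc(3) -> a = 0; heap: [0-2 ALLOC][3-33 FREE]
Op 2: a = realloc(a, 15) -> a = 0; heap: [0-14 ALLOC][15-33 FREE]
Op 3: a = realloc(a, 6) -> a = 0; heap: [0-5 ALLOC][6-33 FREE]
Op 4: b = malloc(2) -> b = 6; heap: [0-5 ALLOC][6-7 ALLOC][8-33 FREE]
free(b): b = 6 -> block [6-7 ALLOC]; mark free, coalesce with adjacent free neighbors -> [0-5 ALLOC][6-33 FREE]

Answer: [0-5 ALLOC][6-33 FREE]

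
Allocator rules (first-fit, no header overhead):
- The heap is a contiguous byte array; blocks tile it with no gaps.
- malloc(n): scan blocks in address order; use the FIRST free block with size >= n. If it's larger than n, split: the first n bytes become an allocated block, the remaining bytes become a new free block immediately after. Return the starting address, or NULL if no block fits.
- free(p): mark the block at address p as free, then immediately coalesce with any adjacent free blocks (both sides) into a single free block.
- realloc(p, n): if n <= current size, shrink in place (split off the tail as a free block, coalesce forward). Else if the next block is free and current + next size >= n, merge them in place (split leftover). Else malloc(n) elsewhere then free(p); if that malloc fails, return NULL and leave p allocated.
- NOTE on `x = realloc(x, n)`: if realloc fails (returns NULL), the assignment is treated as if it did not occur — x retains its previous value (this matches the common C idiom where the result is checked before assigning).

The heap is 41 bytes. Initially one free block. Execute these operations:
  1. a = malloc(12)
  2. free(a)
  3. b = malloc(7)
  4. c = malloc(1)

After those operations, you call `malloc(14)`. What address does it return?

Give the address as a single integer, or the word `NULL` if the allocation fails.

Op 1: a = malloc(12) -> a = 0; heap: [0-11 ALLOC][12-40 FREE]
Op 2: free(a) -> (freed a); heap: [0-40 FREE]
Op 3: b = malloc(7) -> b = 0; heap: [0-6 ALLOC][7-40 FREE]
Op 4: c = malloc(1) -> c = 7; heap: [0-6 ALLOC][7-7 ALLOC][8-40 FREE]
malloc(14): first-fit scan over [0-6 ALLOC][7-7 ALLOC][8-40 FREE] -> 8

Answer: 8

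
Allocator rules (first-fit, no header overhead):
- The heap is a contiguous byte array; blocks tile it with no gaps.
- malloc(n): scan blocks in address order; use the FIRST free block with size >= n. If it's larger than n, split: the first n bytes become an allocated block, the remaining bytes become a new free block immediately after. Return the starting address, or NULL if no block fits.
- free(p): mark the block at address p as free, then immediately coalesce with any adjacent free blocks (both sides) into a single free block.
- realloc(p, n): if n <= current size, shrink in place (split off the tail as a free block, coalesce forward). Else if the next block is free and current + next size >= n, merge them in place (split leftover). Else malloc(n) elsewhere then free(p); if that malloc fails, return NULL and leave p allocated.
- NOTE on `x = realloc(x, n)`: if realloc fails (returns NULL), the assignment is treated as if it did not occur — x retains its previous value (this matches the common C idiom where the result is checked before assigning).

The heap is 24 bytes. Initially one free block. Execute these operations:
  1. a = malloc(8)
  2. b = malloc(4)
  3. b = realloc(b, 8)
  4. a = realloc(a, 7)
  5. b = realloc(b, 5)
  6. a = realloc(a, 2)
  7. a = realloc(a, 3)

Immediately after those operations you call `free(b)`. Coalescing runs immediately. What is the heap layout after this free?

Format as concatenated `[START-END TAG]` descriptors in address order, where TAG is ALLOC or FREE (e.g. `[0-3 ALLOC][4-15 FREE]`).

Op 1: a = malloc(8) -> a = 0; heap: [0-7 ALLOC][8-23 FREE]
Op 2: b = malloc(4) -> b = 8; heap: [0-7 ALLOC][8-11 ALLOC][12-23 FREE]
Op 3: b = realloc(b, 8) -> b = 8; heap: [0-7 ALLOC][8-15 ALLOC][16-23 FREE]
Op 4: a = realloc(a, 7) -> a = 0; heap: [0-6 ALLOC][7-7 FREE][8-15 ALLOC][16-23 FREE]
Op 5: b = realloc(b, 5) -> b = 8; heap: [0-6 ALLOC][7-7 FREE][8-12 ALLOC][13-23 FREE]
Op 6: a = realloc(a, 2) -> a = 0; heap: [0-1 ALLOC][2-7 FREE][8-12 ALLOC][13-23 FREE]
Op 7: a = realloc(a, 3) -> a = 0; heap: [0-2 ALLOC][3-7 FREE][8-12 ALLOC][13-23 FREE]
free(b): b = 8 -> block [8-12 ALLOC]; mark free, coalesce with adjacent free neighbors -> [0-2 ALLOC][3-23 FREE]

Answer: [0-2 ALLOC][3-23 FREE]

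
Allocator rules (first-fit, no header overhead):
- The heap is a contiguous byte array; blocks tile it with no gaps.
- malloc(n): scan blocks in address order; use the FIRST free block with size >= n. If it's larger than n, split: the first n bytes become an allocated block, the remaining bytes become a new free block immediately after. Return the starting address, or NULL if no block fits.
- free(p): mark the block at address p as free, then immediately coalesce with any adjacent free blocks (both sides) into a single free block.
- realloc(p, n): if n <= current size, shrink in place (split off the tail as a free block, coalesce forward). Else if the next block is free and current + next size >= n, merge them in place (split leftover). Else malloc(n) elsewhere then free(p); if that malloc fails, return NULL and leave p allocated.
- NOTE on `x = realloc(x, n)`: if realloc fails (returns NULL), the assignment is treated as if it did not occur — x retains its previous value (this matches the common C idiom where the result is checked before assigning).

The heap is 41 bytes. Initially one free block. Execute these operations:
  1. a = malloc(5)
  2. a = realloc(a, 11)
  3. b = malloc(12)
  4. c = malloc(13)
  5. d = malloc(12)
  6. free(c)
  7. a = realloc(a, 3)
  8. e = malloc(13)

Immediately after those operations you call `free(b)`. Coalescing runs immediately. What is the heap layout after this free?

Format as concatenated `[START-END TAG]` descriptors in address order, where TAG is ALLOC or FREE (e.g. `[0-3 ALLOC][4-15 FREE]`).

Answer: [0-2 ALLOC][3-22 FREE][23-35 ALLOC][36-40 FREE]

Derivation:
Op 1: a = malloc(5) -> a = 0; heap: [0-4 ALLOC][5-40 FREE]
Op 2: a = realloc(a, 11) -> a = 0; heap: [0-10 ALLOC][11-40 FREE]
Op 3: b = malloc(12) -> b = 11; heap: [0-10 ALLOC][11-22 ALLOC][23-40 FREE]
Op 4: c = malloc(13) -> c = 23; heap: [0-10 ALLOC][11-22 ALLOC][23-35 ALLOC][36-40 FREE]
Op 5: d = malloc(12) -> d = NULL; heap: [0-10 ALLOC][11-22 ALLOC][23-35 ALLOC][36-40 FREE]
Op 6: free(c) -> (freed c); heap: [0-10 ALLOC][11-22 ALLOC][23-40 FREE]
Op 7: a = realloc(a, 3) -> a = 0; heap: [0-2 ALLOC][3-10 FREE][11-22 ALLOC][23-40 FREE]
Op 8: e = malloc(13) -> e = 23; heap: [0-2 ALLOC][3-10 FREE][11-22 ALLOC][23-35 ALLOC][36-40 FREE]
free(b): b = 11 -> block [11-22 ALLOC]; mark free, coalesce with adjacent free neighbors -> [0-2 ALLOC][3-22 FREE][23-35 ALLOC][36-40 FREE]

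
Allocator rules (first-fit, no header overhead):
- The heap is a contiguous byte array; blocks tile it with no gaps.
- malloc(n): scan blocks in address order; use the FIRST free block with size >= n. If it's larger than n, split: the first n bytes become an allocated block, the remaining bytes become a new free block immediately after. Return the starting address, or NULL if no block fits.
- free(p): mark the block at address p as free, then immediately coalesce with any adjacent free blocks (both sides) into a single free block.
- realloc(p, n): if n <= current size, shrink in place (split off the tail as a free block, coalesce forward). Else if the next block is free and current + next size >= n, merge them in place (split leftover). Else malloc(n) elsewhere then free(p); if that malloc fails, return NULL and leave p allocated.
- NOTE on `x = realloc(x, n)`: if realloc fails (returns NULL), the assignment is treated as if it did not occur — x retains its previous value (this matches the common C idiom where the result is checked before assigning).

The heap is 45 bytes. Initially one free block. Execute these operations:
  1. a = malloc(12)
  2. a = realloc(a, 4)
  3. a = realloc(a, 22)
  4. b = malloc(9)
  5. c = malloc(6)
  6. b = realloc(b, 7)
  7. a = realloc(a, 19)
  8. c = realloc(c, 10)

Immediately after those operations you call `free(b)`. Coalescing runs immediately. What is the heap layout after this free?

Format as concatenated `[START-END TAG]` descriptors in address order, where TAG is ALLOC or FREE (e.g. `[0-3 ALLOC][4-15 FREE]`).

Answer: [0-18 ALLOC][19-30 FREE][31-40 ALLOC][41-44 FREE]

Derivation:
Op 1: a = malloc(12) -> a = 0; heap: [0-11 ALLOC][12-44 FREE]
Op 2: a = realloc(a, 4) -> a = 0; heap: [0-3 ALLOC][4-44 FREE]
Op 3: a = realloc(a, 22) -> a = 0; heap: [0-21 ALLOC][22-44 FREE]
Op 4: b = malloc(9) -> b = 22; heap: [0-21 ALLOC][22-30 ALLOC][31-44 FREE]
Op 5: c = malloc(6) -> c = 31; heap: [0-21 ALLOC][22-30 ALLOC][31-36 ALLOC][37-44 FREE]
Op 6: b = realloc(b, 7) -> b = 22; heap: [0-21 ALLOC][22-28 ALLOC][29-30 FREE][31-36 ALLOC][37-44 FREE]
Op 7: a = realloc(a, 19) -> a = 0; heap: [0-18 ALLOC][19-21 FREE][22-28 ALLOC][29-30 FREE][31-36 ALLOC][37-44 FREE]
Op 8: c = realloc(c, 10) -> c = 31; heap: [0-18 ALLOC][19-21 FREE][22-28 ALLOC][29-30 FREE][31-40 ALLOC][41-44 FREE]
free(b): b = 22 -> block [22-28 ALLOC]; mark free, coalesce with adjacent free neighbors -> [0-18 ALLOC][19-30 FREE][31-40 ALLOC][41-44 FREE]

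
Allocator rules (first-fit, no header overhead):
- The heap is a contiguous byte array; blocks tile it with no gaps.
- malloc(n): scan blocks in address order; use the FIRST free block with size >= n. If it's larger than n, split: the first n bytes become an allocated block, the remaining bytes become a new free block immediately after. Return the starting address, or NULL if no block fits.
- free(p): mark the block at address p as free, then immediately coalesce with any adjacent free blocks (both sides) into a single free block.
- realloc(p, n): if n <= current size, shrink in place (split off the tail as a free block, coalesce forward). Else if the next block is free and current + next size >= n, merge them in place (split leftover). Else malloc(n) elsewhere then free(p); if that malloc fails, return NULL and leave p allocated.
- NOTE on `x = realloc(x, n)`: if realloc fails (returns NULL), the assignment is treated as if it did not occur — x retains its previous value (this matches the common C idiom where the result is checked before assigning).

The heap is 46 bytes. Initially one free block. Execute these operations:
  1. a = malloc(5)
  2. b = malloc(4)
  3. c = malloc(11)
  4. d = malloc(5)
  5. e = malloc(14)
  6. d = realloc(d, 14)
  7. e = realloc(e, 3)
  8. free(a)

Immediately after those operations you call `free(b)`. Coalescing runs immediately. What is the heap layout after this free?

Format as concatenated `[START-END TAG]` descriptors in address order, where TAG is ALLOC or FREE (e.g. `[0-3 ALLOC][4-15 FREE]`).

Answer: [0-8 FREE][9-19 ALLOC][20-24 ALLOC][25-27 ALLOC][28-45 FREE]

Derivation:
Op 1: a = malloc(5) -> a = 0; heap: [0-4 ALLOC][5-45 FREE]
Op 2: b = malloc(4) -> b = 5; heap: [0-4 ALLOC][5-8 ALLOC][9-45 FREE]
Op 3: c = malloc(11) -> c = 9; heap: [0-4 ALLOC][5-8 ALLOC][9-19 ALLOC][20-45 FREE]
Op 4: d = malloc(5) -> d = 20; heap: [0-4 ALLOC][5-8 ALLOC][9-19 ALLOC][20-24 ALLOC][25-45 FREE]
Op 5: e = malloc(14) -> e = 25; heap: [0-4 ALLOC][5-8 ALLOC][9-19 ALLOC][20-24 ALLOC][25-38 ALLOC][39-45 FREE]
Op 6: d = realloc(d, 14) -> NULL (d unchanged); heap: [0-4 ALLOC][5-8 ALLOC][9-19 ALLOC][20-24 ALLOC][25-38 ALLOC][39-45 FREE]
Op 7: e = realloc(e, 3) -> e = 25; heap: [0-4 ALLOC][5-8 ALLOC][9-19 ALLOC][20-24 ALLOC][25-27 ALLOC][28-45 FREE]
Op 8: free(a) -> (freed a); heap: [0-4 FREE][5-8 ALLOC][9-19 ALLOC][20-24 ALLOC][25-27 ALLOC][28-45 FREE]
free(b): b = 5 -> block [5-8 ALLOC]; mark free, coalesce with adjacent free neighbors -> [0-8 FREE][9-19 ALLOC][20-24 ALLOC][25-27 ALLOC][28-45 FREE]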